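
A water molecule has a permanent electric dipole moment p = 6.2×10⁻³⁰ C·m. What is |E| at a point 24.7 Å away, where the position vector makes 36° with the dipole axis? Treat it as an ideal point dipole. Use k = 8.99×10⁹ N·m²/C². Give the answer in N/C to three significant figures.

E ≈ 6.37×10⁶ N/C

At angle θ the dipole field magnitude is E = (kp/r³)·√(1 + 3cos²θ).
kp/r³ = (8.99×10⁹)(6.20×10⁻³⁰) / (2.47×10⁻⁹)³ = 3.699×10⁶ N/C.
√(1 + 3cos²36°) = √(1 + 3·0.6545) = √2.9635 ≈ 1.7215.
E ≈ 3.699×10⁶ × 1.721 = 6.367×10⁶ N/C.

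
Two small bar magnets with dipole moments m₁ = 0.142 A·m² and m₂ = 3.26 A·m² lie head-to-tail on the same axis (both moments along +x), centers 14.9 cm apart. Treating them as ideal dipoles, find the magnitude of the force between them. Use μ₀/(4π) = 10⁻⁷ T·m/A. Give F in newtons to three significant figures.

On-axis B of dipole 1: B = (μ₀/4π)·2m₁/r³. Force on dipole 2: F = m₂·dB/dr.
dB/dr = −(μ₀/4π)·6m₁/r⁴, so |F| = (μ₀/4π)·6m₁m₂/r⁴.
F = 6(10⁻⁷)(0.142)(3.26)/(0.149)⁴ = 5.635×10⁻⁴ N.

F ≈ 5.64×10⁻⁴ N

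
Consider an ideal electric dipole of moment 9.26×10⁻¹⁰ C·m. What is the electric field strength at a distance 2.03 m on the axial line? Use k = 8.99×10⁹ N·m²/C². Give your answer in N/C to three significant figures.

E ≈ 1.99 N/C

On the dipole axis E = 2kp/r³.
E = 2·(8.99×10⁹)(9.26×10⁻¹⁰) / (2.03)³ = 1.990 N/C.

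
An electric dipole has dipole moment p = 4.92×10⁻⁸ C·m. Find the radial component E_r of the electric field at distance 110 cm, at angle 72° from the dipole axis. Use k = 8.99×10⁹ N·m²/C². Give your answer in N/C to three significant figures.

For a dipole, E_r = (2kp cosθ)/r³.
kp/r³ = (8.99×10⁹)(4.92×10⁻⁸)/(1.10)³ = 332.3 N/C.
E_r = 2·332.3·cos72° = 205.4 N/C.

E_r ≈ 205 N/C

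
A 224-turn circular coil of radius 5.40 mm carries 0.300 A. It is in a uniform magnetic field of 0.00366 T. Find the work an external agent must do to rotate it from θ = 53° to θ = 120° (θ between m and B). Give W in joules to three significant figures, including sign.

W ≈ 2.48×10⁻⁵ J

m = NIA = NIπa² = 224·(0.300)·π·(0.00540)² = 0.006156 A·m².
W_ext = ΔU = −mB cosθ₂ + mB cosθ₁ = mB(cosθ₁ − cosθ₂).
W = (0.006156)(0.00366)·(cos53° − cos120°) = (2.253×10⁻⁵)·(+1.1018) = 2.482×10⁻⁵ J.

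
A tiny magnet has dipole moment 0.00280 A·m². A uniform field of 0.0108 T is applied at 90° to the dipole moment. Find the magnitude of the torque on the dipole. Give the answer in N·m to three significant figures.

Torque on a magnetic dipole: τ = mB sinθ.
τ = (0.00280)(0.0108)·sin90° = 3.024×10⁻⁵ N·m.

τ ≈ 3.02×10⁻⁵ N·m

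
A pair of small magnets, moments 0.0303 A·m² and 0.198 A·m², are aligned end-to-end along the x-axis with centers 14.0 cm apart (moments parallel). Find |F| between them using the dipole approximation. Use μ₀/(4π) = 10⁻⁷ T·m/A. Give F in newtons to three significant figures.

F ≈ 9.37×10⁻⁶ N

On-axis B of dipole 1: B = (μ₀/4π)·2m₁/r³. Force on dipole 2: F = m₂·dB/dr.
dB/dr = −(μ₀/4π)·6m₁/r⁴, so |F| = (μ₀/4π)·6m₁m₂/r⁴.
F = 6(10⁻⁷)(0.0303)(0.198)/(0.140)⁴ = 9.370×10⁻⁶ N.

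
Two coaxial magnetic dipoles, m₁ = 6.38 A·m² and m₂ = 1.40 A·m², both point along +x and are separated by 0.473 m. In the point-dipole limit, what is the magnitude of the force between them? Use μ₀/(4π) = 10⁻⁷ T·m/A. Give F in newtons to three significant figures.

F ≈ 1.07×10⁻⁴ N

On-axis B of dipole 1: B = (μ₀/4π)·2m₁/r³. Force on dipole 2: F = m₂·dB/dr.
dB/dr = −(μ₀/4π)·6m₁/r⁴, so |F| = (μ₀/4π)·6m₁m₂/r⁴.
F = 6(10⁻⁷)(6.38)(1.40)/(0.473)⁴ = 1.071×10⁻⁴ N.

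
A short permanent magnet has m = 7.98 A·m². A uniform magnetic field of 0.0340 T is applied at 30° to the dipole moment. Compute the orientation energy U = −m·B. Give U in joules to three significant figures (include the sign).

U = −m·B = −mB cosθ.
U = −(7.98)(0.0340)·cos30° = -0.2350 J.

U ≈ -0.235 J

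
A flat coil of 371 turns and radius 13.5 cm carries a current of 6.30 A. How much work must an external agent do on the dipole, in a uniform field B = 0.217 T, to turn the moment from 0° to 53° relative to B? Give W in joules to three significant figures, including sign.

m = NIA = NIπa² = 371·(6.30)·π·(0.135)² = 133.8 A·m².
W_ext = ΔU = −mB cosθ₂ + mB cosθ₁ = mB(cosθ₁ − cosθ₂).
W = (133.8)(0.217)·(cos0° − cos53°) = (29.03)·(+0.3982) = 11.56 J.

W ≈ 11.6 J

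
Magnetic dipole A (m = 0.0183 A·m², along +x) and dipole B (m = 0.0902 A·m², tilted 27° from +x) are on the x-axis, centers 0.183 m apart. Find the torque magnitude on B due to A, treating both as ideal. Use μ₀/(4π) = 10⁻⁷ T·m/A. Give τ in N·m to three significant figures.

τ ≈ 2.45×10⁻⁸ N·m

Dipole B is on the axis of dipole A, so B₁ there is axial: B₁ = (μ₀/4π)·2m₁/r³ along +x.
B₁ = 2(10⁻⁷)(0.0183)/(0.183)³ = 5.972×10⁻⁷ T.
τ = m₂ B₁ sinθ.
τ = (0.0902)(5.972×10⁻⁷)·sin27° = 2.446×10⁻⁸ N·m.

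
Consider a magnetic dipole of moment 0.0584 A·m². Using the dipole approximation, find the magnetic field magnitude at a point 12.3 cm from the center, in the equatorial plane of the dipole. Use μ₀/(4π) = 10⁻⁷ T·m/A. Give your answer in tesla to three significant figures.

In the equatorial plane B = (μ₀/4π)·m/r³ (half the axial value).
B = (10⁻⁷)·(0.0584) / (0.123)³ = 3.138×10⁻⁶ T.

B ≈ 3.14×10⁻⁶ T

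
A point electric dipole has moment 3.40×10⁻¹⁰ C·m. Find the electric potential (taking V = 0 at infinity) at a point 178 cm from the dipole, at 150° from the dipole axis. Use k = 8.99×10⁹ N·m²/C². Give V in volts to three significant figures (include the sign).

V ≈ -0.835 V

The dipole potential is V = kp cosθ / r².
V = (8.99×10⁹)(3.40×10⁻¹⁰)·cos150° / (1.78)² = -0.8355 V.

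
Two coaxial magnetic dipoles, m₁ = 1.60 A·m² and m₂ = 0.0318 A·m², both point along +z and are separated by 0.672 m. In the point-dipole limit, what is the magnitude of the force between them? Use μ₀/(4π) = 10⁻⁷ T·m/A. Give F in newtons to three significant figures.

F ≈ 1.50×10⁻⁷ N

On-axis B of dipole 1: B = (μ₀/4π)·2m₁/r³. Force on dipole 2: F = m₂·dB/dr.
dB/dr = −(μ₀/4π)·6m₁/r⁴, so |F| = (μ₀/4π)·6m₁m₂/r⁴.
F = 6(10⁻⁷)(1.60)(0.0318)/(0.672)⁴ = 1.497×10⁻⁷ N.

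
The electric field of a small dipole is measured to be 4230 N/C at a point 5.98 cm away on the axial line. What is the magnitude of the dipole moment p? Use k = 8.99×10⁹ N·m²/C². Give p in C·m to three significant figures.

On axis E = 2kp/r³, so p = Er³/(2k).
p = (4230)·(0.0598)³ / (2·8.99×10⁹) = 5.031×10⁻¹¹ C·m.

p ≈ 5.03×10⁻¹¹ C·m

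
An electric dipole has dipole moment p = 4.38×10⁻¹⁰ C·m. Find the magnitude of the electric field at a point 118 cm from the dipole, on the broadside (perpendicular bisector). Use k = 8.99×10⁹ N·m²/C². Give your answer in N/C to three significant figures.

E ≈ 2.40 N/C

On the perpendicular bisector E = kp/r³ (half the axial value at the same distance).
E = (8.99×10⁹)(4.38×10⁻¹⁰) / (1.18)³ = 2.397 N/C.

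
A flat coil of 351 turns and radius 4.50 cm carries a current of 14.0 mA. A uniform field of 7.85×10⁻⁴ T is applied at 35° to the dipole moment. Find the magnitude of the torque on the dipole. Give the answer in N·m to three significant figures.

m = NIA = NIπa² = 351·(0.0140)·π·(0.0450)² = 0.03126 A·m².
Torque on a magnetic dipole: τ = mB sinθ.
τ = (0.03126)(7.85×10⁻⁴)·sin35° = 1.408×10⁻⁵ N·m.

τ ≈ 1.41×10⁻⁵ N·m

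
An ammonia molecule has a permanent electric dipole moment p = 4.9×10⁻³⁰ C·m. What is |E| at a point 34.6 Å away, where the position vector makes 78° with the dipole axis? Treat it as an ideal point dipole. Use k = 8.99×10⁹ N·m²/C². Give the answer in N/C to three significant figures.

At angle θ the dipole field magnitude is E = (kp/r³)·√(1 + 3cos²θ).
kp/r³ = (8.99×10⁹)(4.90×10⁻³⁰) / (3.46×10⁻⁹)³ = 1.063×10⁶ N/C.
√(1 + 3cos²78°) = √(1 + 3·0.0432) = √1.1297 ≈ 1.0629.
E ≈ 1.063×10⁶ × 1.063 = 1.130×10⁶ N/C.

E ≈ 1.13×10⁶ N/C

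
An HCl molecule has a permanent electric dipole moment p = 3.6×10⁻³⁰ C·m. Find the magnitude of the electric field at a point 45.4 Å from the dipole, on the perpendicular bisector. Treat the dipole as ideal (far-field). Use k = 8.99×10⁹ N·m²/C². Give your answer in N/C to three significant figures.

In the equatorial plane E = kp/r³.
E = (8.99×10⁹)(3.60×10⁻³⁰) / (4.54×10⁻⁹)³ = 3.459×10⁵ N/C.

E ≈ 3.46×10⁵ N/C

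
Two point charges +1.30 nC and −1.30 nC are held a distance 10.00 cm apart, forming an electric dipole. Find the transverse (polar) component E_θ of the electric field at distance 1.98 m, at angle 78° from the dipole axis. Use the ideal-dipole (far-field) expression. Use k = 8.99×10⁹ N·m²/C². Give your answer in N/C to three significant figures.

Dipole moment p = qd = (1.30×10⁻⁹ C)(0.100 m) = 1.30×10⁻¹⁰ C·m.
For a dipole, E_θ = (kp sinθ)/r³.
kp/r³ = (8.99×10⁹)(1.30×10⁻¹⁰)/(1.98)³ = 0.1506 N/C.
E_θ = 0.1506·sin78° = 0.1473 N/C.

E_θ ≈ 0.147 N/C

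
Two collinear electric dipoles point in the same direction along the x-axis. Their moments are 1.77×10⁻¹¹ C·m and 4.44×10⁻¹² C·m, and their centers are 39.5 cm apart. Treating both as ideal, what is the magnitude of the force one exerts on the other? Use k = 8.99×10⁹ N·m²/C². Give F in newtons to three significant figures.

F ≈ 1.74×10⁻¹⁰ N

On-axis field of dipole 1 at distance r: E = 2kp₁/r³. Force on dipole 2 is F = p₂·dE/dr (gradient along axis).
dE/dr = −6kp₁/r⁴, so |F| = 6kp₁p₂/r⁴ (attractive for aligned moments).
F = 6(8.99×10⁹)(1.77×10⁻¹¹)(4.44×10⁻¹²)/(0.395)⁴ = 1.741×10⁻¹⁰ N.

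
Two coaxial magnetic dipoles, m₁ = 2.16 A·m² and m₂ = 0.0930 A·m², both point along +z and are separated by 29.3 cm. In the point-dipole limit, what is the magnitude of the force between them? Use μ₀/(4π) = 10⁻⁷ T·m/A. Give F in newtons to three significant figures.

F ≈ 1.64×10⁻⁵ N

On-axis B of dipole 1: B = (μ₀/4π)·2m₁/r³. Force on dipole 2: F = m₂·dB/dr.
dB/dr = −(μ₀/4π)·6m₁/r⁴, so |F| = (μ₀/4π)·6m₁m₂/r⁴.
F = 6(10⁻⁷)(2.16)(0.0930)/(0.293)⁴ = 1.635×10⁻⁵ N.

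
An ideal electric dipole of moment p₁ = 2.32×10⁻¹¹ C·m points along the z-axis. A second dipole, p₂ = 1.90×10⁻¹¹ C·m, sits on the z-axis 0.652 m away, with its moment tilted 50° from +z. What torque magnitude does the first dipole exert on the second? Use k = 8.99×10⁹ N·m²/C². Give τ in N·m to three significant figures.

τ ≈ 2.19×10⁻¹¹ N·m

The second dipole sits on the axis of the first, so the field there is axial: E₁ = 2kp₁/r³ along +z.
E₁ = 2(8.99×10⁹)(2.32×10⁻¹¹)/(0.652)³ = 1.505 N/C.
Torque on the second dipole: τ = p₂ E₁ sinθ.
τ = (1.90×10⁻¹¹)(1.505)·sin50° = 2.190×10⁻¹¹ N·m.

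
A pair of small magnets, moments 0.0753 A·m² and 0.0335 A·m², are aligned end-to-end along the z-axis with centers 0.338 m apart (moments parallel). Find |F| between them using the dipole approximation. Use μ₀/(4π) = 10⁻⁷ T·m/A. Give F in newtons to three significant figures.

F ≈ 1.16×10⁻⁷ N

On-axis B of dipole 1: B = (μ₀/4π)·2m₁/r³. Force on dipole 2: F = m₂·dB/dr.
dB/dr = −(μ₀/4π)·6m₁/r⁴, so |F| = (μ₀/4π)·6m₁m₂/r⁴.
F = 6(10⁻⁷)(0.0753)(0.0335)/(0.338)⁴ = 1.160×10⁻⁷ N.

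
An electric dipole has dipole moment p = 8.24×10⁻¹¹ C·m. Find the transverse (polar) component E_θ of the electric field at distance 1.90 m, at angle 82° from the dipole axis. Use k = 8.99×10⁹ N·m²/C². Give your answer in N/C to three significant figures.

For a dipole, E_θ = (kp sinθ)/r³.
kp/r³ = (8.99×10⁹)(8.24×10⁻¹¹)/(1.90)³ = 0.1080 N/C.
E_θ = 0.1080·sin82° = 0.1069 N/C.

E_θ ≈ 0.107 N/C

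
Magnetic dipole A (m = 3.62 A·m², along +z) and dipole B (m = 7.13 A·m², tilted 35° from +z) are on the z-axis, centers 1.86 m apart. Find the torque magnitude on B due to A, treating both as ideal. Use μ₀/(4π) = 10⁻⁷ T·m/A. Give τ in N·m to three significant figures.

τ ≈ 4.60×10⁻⁷ N·m

Dipole B is on the axis of dipole A, so B₁ there is axial: B₁ = (μ₀/4π)·2m₁/r³ along +z.
B₁ = 2(10⁻⁷)(3.62)/(1.86)³ = 1.125×10⁻⁷ T.
τ = m₂ B₁ sinθ.
τ = (7.13)(1.125×10⁻⁷)·sin35° = 4.601×10⁻⁷ N·m.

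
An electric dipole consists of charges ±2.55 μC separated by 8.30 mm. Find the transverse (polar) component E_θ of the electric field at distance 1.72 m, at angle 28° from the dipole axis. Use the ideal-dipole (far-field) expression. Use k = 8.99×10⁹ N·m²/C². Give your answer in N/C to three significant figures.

E_θ ≈ 17.6 N/C

Dipole moment p = qd = (2.55×10⁻⁶ C)(0.00830 m) = 2.117×10⁻⁸ C·m.
For a dipole, E_θ = (kp sinθ)/r³.
kp/r³ = (8.99×10⁹)(2.117×10⁻⁸)/(1.72)³ = 37.40 N/C.
E_θ = 37.40·sin28° = 17.56 N/C.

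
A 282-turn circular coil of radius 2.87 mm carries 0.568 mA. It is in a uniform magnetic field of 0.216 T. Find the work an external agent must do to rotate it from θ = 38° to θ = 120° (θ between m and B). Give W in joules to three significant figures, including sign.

m = NIA = NIπa² = 282·(5.68×10⁻⁴)·π·(0.00287)² = 4.145×10⁻⁶ A·m².
W_ext = ΔU = −mB cosθ₂ + mB cosθ₁ = mB(cosθ₁ − cosθ₂).
W = (4.145×10⁻⁶)(0.216)·(cos38° − cos120°) = (8.953×10⁻⁷)·(+1.2880) = 1.153×10⁻⁶ J.

W ≈ 1.15×10⁻⁶ J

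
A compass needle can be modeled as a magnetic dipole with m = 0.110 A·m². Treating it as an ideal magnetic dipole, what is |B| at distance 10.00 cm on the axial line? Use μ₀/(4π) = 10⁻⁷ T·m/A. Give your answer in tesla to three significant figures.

B ≈ 2.20×10⁻⁵ T

On axis B = (μ₀/4π)·2m/r³.
B = 2·(10⁻⁷)·(0.110) / (0.100)³ = 2.200×10⁻⁵ T.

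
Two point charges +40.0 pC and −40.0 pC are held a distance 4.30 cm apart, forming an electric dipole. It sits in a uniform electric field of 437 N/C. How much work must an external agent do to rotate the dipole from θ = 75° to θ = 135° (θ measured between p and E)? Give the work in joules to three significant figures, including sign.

W ≈ 7.26×10⁻¹⁰ J

Dipole moment p = qd = (4.00×10⁻¹¹ C)(0.0430 m) = 1.72×10⁻¹² C·m.
W_ext = ΔU = U(θ₂) − U(θ₁) = −pE cosθ₂ − (−pE cosθ₁) = pE(cosθ₁ − cosθ₂).
W = (1.72×10⁻¹²)(437)·(cos75° − cos135°) = (7.516×10⁻¹⁰)·(+0.9659) = 7.260×10⁻¹⁰ J.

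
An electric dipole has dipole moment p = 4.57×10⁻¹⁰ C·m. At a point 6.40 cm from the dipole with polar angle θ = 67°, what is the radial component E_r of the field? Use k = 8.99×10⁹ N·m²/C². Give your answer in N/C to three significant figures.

For a dipole, E_r = (2kp cosθ)/r³.
kp/r³ = (8.99×10⁹)(4.57×10⁻¹⁰)/(0.0640)³ = 1.567×10⁴ N/C.
E_r = 2·1.567×10⁴·cos67° = 1.225×10⁴ N/C.

E_r ≈ 1.22×10⁴ N/C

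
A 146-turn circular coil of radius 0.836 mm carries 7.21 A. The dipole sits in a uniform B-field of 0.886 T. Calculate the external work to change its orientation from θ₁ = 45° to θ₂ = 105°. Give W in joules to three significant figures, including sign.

m = NIA = NIπa² = 146·(7.21)·π·(8.36×10⁻⁴)² = 0.002311 A·m².
W_ext = ΔU = −mB cosθ₂ + mB cosθ₁ = mB(cosθ₁ − cosθ₂).
W = (0.002311)(0.886)·(cos45° − cos105°) = (0.002048)·(+0.9659) = 0.001978 J.

W ≈ 0.00198 J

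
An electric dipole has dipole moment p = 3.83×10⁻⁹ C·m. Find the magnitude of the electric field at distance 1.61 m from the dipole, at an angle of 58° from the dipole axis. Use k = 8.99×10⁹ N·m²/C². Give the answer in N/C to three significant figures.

At angle θ the dipole field magnitude is E = (kp/r³)·√(1 + 3cos²θ).
kp/r³ = (8.99×10⁹)(3.83×10⁻⁹) / (1.61)³ = 8.251 N/C.
√(1 + 3cos²58°) = √(1 + 3·0.2808) = √1.8424 ≈ 1.3574.
E ≈ 8.251 × 1.357 = 11.20 N/C.

E ≈ 11.2 N/C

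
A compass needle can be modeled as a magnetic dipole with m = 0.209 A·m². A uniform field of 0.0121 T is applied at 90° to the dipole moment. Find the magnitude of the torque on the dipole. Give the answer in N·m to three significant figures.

Torque on a magnetic dipole: τ = mB sinθ.
τ = (0.209)(0.0121)·sin90° = 0.002529 N·m.

τ ≈ 0.00253 N·m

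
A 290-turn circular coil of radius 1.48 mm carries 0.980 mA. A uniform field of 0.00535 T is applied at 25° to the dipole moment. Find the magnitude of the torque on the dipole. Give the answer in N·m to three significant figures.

τ ≈ 4.42×10⁻⁹ N·m

m = NIA = NIπa² = 290·(9.80×10⁻⁴)·π·(0.00148)² = 1.956×10⁻⁶ A·m².
Torque on a magnetic dipole: τ = mB sinθ.
τ = (1.956×10⁻⁶)(0.00535)·sin25° = 4.423×10⁻⁹ N·m.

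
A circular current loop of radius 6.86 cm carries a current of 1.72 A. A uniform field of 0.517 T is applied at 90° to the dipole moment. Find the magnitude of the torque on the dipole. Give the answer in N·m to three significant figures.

Magnetic moment m = IA = Iπa² = (1.72)·π·(0.0686)² = 0.02543 A·m².
Torque on a magnetic dipole: τ = mB sinθ.
τ = (0.02543)(0.517)·sin90° = 0.01315 N·m.

τ ≈ 0.0131 N·m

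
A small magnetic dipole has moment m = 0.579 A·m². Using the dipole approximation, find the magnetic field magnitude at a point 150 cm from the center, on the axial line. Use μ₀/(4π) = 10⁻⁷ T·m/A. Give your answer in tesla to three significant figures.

B ≈ 3.43×10⁻⁸ T

On axis B = (μ₀/4π)·2m/r³.
B = 2·(10⁻⁷)·(0.579) / (1.50)³ = 3.431×10⁻⁸ T.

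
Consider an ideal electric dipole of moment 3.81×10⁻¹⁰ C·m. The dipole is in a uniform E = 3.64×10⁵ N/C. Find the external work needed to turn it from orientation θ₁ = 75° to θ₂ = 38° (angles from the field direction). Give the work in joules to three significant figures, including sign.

W_ext = ΔU = U(θ₂) − U(θ₁) = −pE cosθ₂ − (−pE cosθ₁) = pE(cosθ₁ − cosθ₂).
W = (3.81×10⁻¹⁰)(3.64×10⁵)·(cos75° − cos38°) = (1.387×10⁻⁴)·(-0.5292) = -7.339×10⁻⁵ J.

W ≈ -7.34×10⁻⁵ J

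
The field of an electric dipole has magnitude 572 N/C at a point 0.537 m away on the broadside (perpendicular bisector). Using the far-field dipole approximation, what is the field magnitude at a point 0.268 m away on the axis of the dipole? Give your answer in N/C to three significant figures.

E ≈ 9200 N/C

Dipole fields scale as 1/r³ in the far field.
The axial field is twice the equatorial field at the same r, so the geometry factor is 2/1.
E₂ = E₁ · (2/1) · (r₁/r₂)³ = 572 · 2 · (0.537/0.268)³.
(r₁/r₂)³ = (2.004)³ = 8.045.
E₂ ≈ 9203 N/C.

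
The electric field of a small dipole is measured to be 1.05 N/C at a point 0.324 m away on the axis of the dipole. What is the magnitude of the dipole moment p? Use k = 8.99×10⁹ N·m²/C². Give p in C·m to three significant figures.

p ≈ 1.99×10⁻¹² C·m

On axis E = 2kp/r³, so p = Er³/(2k).
p = (1.05)·(0.324)³ / (2·8.99×10⁹) = 1.986×10⁻¹² C·m.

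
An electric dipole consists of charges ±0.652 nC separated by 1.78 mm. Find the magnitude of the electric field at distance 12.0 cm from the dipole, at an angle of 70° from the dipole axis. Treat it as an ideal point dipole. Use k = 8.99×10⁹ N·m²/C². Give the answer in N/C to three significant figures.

E ≈ 7.02 N/C

Dipole moment p = qd = (6.52×10⁻¹⁰ C)(0.00178 m) = 1.161×10⁻¹² C·m.
At angle θ the dipole field magnitude is E = (kp/r³)·√(1 + 3cos²θ).
kp/r³ = (8.99×10⁹)(1.161×10⁻¹²) / (0.120)³ = 6.040 N/C.
√(1 + 3cos²70°) = √(1 + 3·0.1170) = √1.3509 ≈ 1.1623.
E ≈ 6.040 × 1.162 = 7.020 N/C.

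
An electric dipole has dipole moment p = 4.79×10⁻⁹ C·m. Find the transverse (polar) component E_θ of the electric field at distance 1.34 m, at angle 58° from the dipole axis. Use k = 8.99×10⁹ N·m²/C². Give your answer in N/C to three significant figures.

For a dipole, E_θ = (kp sinθ)/r³.
kp/r³ = (8.99×10⁹)(4.79×10⁻⁹)/(1.34)³ = 17.90 N/C.
E_θ = 17.90·sin58° = 15.18 N/C.

E_θ ≈ 15.2 N/C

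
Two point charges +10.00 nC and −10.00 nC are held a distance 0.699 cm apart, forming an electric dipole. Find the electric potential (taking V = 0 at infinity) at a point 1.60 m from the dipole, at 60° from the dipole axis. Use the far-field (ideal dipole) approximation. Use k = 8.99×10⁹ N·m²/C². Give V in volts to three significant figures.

Dipole moment p = qd = (1.00×10⁻⁸ C)(0.00699 m) = 6.99×10⁻¹¹ C·m.
The dipole potential is V = kp cosθ / r².
V = (8.99×10⁹)(6.99×10⁻¹¹)·cos60° / (1.60)² = 0.1227 V.

V ≈ 0.123 V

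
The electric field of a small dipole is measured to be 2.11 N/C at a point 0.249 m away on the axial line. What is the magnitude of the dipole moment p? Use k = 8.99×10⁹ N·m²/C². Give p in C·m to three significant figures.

p ≈ 1.81×10⁻¹² C·m

On axis E = 2kp/r³, so p = Er³/(2k).
p = (2.11)·(0.249)³ / (2·8.99×10⁹) = 1.812×10⁻¹² C·m.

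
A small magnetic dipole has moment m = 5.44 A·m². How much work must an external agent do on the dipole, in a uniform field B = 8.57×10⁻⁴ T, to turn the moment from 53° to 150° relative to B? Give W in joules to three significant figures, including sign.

W ≈ 0.00684 J

W_ext = ΔU = −mB cosθ₂ + mB cosθ₁ = mB(cosθ₁ − cosθ₂).
W = (5.44)(8.57×10⁻⁴)·(cos53° − cos150°) = (0.004662)·(+1.4678) = 0.006843 J.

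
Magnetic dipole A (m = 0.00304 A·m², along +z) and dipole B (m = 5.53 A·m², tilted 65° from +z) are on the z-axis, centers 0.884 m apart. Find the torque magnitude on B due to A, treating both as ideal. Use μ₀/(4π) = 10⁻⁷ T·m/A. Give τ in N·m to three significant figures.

τ ≈ 4.41×10⁻⁹ N·m

Dipole B is on the axis of dipole A, so B₁ there is axial: B₁ = (μ₀/4π)·2m₁/r³ along +z.
B₁ = 2(10⁻⁷)(0.00304)/(0.884)³ = 8.801×10⁻¹⁰ T.
τ = m₂ B₁ sinθ.
τ = (5.53)(8.801×10⁻¹⁰)·sin65° = 4.411×10⁻⁹ N·m.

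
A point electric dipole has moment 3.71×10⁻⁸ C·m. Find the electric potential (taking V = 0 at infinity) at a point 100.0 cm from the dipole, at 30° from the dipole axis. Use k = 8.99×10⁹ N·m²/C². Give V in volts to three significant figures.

V ≈ 289 V

The dipole potential is V = kp cosθ / r².
V = (8.99×10⁹)(3.71×10⁻⁸)·cos30° / (1.00)² = 288.8 V.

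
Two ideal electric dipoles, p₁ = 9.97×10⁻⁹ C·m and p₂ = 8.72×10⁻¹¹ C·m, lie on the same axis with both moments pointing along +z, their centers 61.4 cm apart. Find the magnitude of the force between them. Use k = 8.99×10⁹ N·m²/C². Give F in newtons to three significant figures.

On-axis field of dipole 1 at distance r: E = 2kp₁/r³. Force on dipole 2 is F = p₂·dE/dr (gradient along axis).
dE/dr = −6kp₁/r⁴, so |F| = 6kp₁p₂/r⁴ (attractive for aligned moments).
F = 6(8.99×10⁹)(9.97×10⁻⁹)(8.72×10⁻¹¹)/(0.614)⁴ = 3.300×10⁻⁷ N.

F ≈ 3.30×10⁻⁷ N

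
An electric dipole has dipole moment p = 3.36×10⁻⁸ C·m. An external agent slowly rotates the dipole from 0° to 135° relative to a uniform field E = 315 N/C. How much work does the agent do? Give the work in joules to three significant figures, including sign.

W_ext = ΔU = U(θ₂) − U(θ₁) = −pE cosθ₂ − (−pE cosθ₁) = pE(cosθ₁ − cosθ₂).
W = (3.36×10⁻⁸)(315)·(cos0° − cos135°) = (1.058×10⁻⁵)·(+1.7071) = 1.807×10⁻⁵ J.

W ≈ 1.81×10⁻⁵ J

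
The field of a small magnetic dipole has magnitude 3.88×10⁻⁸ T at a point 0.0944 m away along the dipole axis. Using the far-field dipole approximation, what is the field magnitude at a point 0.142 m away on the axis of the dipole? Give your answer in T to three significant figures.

B ≈ 1.14×10⁻⁸ T

Dipole fields scale as 1/r³ in the far field; the geometry is the same at both points.
B₂ = B₁ · (r₁/r₂)³ = 3.88×10⁻⁸ · (0.0944/0.142)³.
(r₁/r₂)³ = (0.6648)³ = 0.2938.
B₂ ≈ 1.140×10⁻⁸ T.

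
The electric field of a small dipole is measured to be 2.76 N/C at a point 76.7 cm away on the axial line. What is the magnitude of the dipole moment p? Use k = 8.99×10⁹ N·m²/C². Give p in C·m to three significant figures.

On axis E = 2kp/r³, so p = Er³/(2k).
p = (2.76)·(0.767)³ / (2·8.99×10⁹) = 6.926×10⁻¹¹ C·m.

p ≈ 6.93×10⁻¹¹ C·m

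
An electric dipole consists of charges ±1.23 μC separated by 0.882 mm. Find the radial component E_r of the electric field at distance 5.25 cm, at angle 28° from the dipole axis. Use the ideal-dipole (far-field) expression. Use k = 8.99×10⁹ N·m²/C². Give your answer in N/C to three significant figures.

E_r ≈ 1.19×10⁵ N/C

Dipole moment p = qd = (1.23×10⁻⁶ C)(8.82×10⁻⁴ m) = 1.085×10⁻⁹ C·m.
For a dipole, E_r = (2kp cosθ)/r³.
kp/r³ = (8.99×10⁹)(1.085×10⁻⁹)/(0.0525)³ = 6.741×10⁴ N/C.
E_r = 2·6.741×10⁴·cos28° = 1.190×10⁵ N/C.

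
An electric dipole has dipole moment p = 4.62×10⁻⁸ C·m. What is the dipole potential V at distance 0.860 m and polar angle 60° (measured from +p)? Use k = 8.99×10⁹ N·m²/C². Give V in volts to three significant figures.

The dipole potential is V = kp cosθ / r².
V = (8.99×10⁹)(4.62×10⁻⁸)·cos60° / (0.860)² = 280.8 V.

V ≈ 281 V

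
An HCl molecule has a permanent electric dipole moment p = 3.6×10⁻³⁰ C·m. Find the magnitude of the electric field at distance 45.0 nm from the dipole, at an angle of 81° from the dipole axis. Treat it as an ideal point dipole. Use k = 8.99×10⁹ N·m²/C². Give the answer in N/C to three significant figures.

At angle θ the dipole field magnitude is E = (kp/r³)·√(1 + 3cos²θ).
kp/r³ = (8.99×10⁹)(3.60×10⁻³⁰) / (4.50×10⁻⁸)³ = 355.2 N/C.
√(1 + 3cos²81°) = √(1 + 3·0.0245) = √1.0734 ≈ 1.0361.
E ≈ 355.2 × 1.036 = 368.0 N/C.

E ≈ 368 N/C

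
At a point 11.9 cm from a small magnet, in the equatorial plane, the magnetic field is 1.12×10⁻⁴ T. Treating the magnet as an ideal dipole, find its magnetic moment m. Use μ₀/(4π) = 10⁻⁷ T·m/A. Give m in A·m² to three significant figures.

In the equatorial plane B = (μ₀/4π)·m/r³, so m = Br³·4π/(μ₀).
m = (1.12×10⁻⁴)·(0.119)³ / (10⁻⁷) = 1.887 A·m².

m ≈ 1.89 A·m²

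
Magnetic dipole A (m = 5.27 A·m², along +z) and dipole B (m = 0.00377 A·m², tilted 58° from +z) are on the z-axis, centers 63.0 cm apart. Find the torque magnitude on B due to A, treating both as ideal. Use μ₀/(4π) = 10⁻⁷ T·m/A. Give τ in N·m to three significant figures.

Dipole B is on the axis of dipole A, so B₁ there is axial: B₁ = (μ₀/4π)·2m₁/r³ along +z.
B₁ = 2(10⁻⁷)(5.27)/(0.630)³ = 4.215×10⁻⁶ T.
τ = m₂ B₁ sinθ.
τ = (0.00377)(4.215×10⁻⁶)·sin58° = 1.348×10⁻⁸ N·m.

τ ≈ 1.35×10⁻⁸ N·m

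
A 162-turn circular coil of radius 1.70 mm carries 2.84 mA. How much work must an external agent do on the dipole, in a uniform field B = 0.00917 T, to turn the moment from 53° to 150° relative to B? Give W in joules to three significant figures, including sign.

W ≈ 5.62×10⁻⁸ J

m = NIA = NIπa² = 162·(0.00284)·π·(0.00170)² = 4.177×10⁻⁶ A·m².
W_ext = ΔU = −mB cosθ₂ + mB cosθ₁ = mB(cosθ₁ − cosθ₂).
W = (4.177×10⁻⁶)(0.00917)·(cos53° − cos150°) = (3.830×10⁻⁸)·(+1.4678) = 5.622×10⁻⁸ J.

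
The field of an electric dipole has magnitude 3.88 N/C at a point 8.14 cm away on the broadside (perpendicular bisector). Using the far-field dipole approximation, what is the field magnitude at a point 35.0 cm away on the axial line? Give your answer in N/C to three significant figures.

Dipole fields scale as 1/r³ in the far field.
The axial field is twice the equatorial field at the same r, so the geometry factor is 2/1.
E₂ = E₁ · (2/1) · (r₁/r₂)³ = 3.88 · 2 · (8.14/35.0)³.
(r₁/r₂)³ = (0.2326)³ = 0.01258.
E₂ ≈ 0.09762 N/C.

E ≈ 0.0976 N/C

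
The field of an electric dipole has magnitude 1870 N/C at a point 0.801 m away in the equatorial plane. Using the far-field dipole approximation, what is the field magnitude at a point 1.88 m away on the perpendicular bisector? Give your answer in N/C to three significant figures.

E ≈ 145 N/C

Dipole fields scale as 1/r³ in the far field; the geometry is the same at both points.
E₂ = E₁ · (r₁/r₂)³ = 1870 · (0.801/1.88)³.
(r₁/r₂)³ = (0.4261)³ = 0.07734.
E₂ ≈ 144.6 N/C.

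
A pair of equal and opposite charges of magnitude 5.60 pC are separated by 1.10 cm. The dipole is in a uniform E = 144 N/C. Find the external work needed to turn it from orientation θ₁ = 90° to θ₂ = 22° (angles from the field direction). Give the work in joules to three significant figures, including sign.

Dipole moment p = qd = (5.60×10⁻¹² C)(0.0110 m) = 6.16×10⁻¹⁴ C·m.
W_ext = ΔU = U(θ₂) − U(θ₁) = −pE cosθ₂ − (−pE cosθ₁) = pE(cosθ₁ − cosθ₂).
W = (6.16×10⁻¹⁴)(144)·(cos90° − cos22°) = (8.870×10⁻¹²)·(-0.9272) = -8.224×10⁻¹² J.

W ≈ -8.22×10⁻¹² J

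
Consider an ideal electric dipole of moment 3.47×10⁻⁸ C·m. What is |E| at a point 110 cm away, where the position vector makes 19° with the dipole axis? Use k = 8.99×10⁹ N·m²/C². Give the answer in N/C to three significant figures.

E ≈ 450 N/C

At angle θ the dipole field magnitude is E = (kp/r³)·√(1 + 3cos²θ).
kp/r³ = (8.99×10⁹)(3.47×10⁻⁸) / (1.10)³ = 234.4 N/C.
√(1 + 3cos²19°) = √(1 + 3·0.8940) = √3.6820 ≈ 1.9189.
E ≈ 234.4 × 1.919 = 449.7 N/C.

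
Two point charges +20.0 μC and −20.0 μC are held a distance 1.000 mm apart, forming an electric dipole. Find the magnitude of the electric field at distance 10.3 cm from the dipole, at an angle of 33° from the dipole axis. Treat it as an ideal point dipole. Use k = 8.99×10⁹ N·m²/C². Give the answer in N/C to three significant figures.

E ≈ 2.90×10⁵ N/C

Dipole moment p = qd = (2.00×10⁻⁵ C)(0.00100 m) = 2.00×10⁻⁸ C·m.
At angle θ the dipole field magnitude is E = (kp/r³)·√(1 + 3cos²θ).
kp/r³ = (8.99×10⁹)(2.00×10⁻⁸) / (0.103)³ = 1.645×10⁵ N/C.
√(1 + 3cos²33°) = √(1 + 3·0.7034) = √3.1101 ≈ 1.7635.
E ≈ 1.645×10⁵ × 1.764 = 2.902×10⁵ N/C.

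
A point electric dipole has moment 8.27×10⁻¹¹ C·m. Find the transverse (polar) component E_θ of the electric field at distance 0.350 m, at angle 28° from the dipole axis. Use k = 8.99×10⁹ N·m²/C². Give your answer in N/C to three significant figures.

For a dipole, E_θ = (kp sinθ)/r³.
kp/r³ = (8.99×10⁹)(8.27×10⁻¹¹)/(0.350)³ = 17.34 N/C.
E_θ = 17.34·sin28° = 8.141 N/C.

E_θ ≈ 8.14 N/C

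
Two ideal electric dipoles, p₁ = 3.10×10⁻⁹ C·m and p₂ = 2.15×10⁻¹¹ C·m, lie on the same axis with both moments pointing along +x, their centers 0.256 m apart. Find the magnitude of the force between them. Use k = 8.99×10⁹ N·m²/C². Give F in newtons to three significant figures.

F ≈ 8.37×10⁻⁷ N

On-axis field of dipole 1 at distance r: E = 2kp₁/r³. Force on dipole 2 is F = p₂·dE/dr (gradient along axis).
dE/dr = −6kp₁/r⁴, so |F| = 6kp₁p₂/r⁴ (attractive for aligned moments).
F = 6(8.99×10⁹)(3.10×10⁻⁹)(2.15×10⁻¹¹)/(0.256)⁴ = 8.370×10⁻⁷ N.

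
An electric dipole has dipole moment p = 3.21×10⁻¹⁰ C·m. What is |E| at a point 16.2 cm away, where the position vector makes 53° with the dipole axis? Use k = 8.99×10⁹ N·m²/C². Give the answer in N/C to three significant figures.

E ≈ 980 N/C

At angle θ the dipole field magnitude is E = (kp/r³)·√(1 + 3cos²θ).
kp/r³ = (8.99×10⁹)(3.21×10⁻¹⁰) / (0.162)³ = 678.8 N/C.
√(1 + 3cos²53°) = √(1 + 3·0.3622) = √2.0865 ≈ 1.4445.
E ≈ 678.8 × 1.444 = 980.5 N/C.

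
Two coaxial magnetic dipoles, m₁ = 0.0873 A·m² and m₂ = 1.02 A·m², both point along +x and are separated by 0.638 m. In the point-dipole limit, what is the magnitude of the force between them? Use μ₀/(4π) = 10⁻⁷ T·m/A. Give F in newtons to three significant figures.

On-axis B of dipole 1: B = (μ₀/4π)·2m₁/r³. Force on dipole 2: F = m₂·dB/dr.
dB/dr = −(μ₀/4π)·6m₁/r⁴, so |F| = (μ₀/4π)·6m₁m₂/r⁴.
F = 6(10⁻⁷)(0.0873)(1.02)/(0.638)⁴ = 3.225×10⁻⁷ N.

F ≈ 3.22×10⁻⁷ N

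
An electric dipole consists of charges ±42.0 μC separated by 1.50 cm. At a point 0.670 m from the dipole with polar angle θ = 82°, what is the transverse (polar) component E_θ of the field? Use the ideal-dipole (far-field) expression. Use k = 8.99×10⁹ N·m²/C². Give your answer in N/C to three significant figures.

Dipole moment p = qd = (4.20×10⁻⁵ C)(0.0150 m) = 6.30×10⁻⁷ C·m.
For a dipole, E_θ = (kp sinθ)/r³.
kp/r³ = (8.99×10⁹)(6.30×10⁻⁷)/(0.670)³ = 1.883×10⁴ N/C.
E_θ = 1.883×10⁴·sin82° = 1.865×10⁴ N/C.

E_θ ≈ 1.86×10⁴ N/C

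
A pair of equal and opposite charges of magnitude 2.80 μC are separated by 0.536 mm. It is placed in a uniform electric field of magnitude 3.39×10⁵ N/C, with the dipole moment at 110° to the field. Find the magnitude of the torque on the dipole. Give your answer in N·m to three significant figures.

Dipole moment p = qd = (2.80×10⁻⁶ C)(5.36×10⁻⁴ m) = 1.501×10⁻⁹ C·m.
Torque on an electric dipole: τ = pE sinθ.
τ = (1.501×10⁻⁹)(3.39×10⁵)·sin110° = 4.782×10⁻⁴ N·m.

τ ≈ 4.78×10⁻⁴ N·m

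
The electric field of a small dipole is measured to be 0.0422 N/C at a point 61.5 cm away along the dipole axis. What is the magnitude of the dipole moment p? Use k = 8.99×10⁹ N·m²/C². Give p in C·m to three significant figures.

On axis E = 2kp/r³, so p = Er³/(2k).
p = (0.0422)·(0.615)³ / (2·8.99×10⁹) = 5.459×10⁻¹³ C·m.

p ≈ 5.46×10⁻¹³ C·m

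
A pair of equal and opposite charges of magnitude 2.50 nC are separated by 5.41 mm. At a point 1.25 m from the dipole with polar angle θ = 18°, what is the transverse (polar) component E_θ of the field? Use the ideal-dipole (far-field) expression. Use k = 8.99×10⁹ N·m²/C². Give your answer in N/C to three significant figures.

Dipole moment p = qd = (2.50×10⁻⁹ C)(0.00541 m) = 1.353×10⁻¹¹ C·m.
For a dipole, E_θ = (kp sinθ)/r³.
kp/r³ = (8.99×10⁹)(1.353×10⁻¹¹)/(1.25)³ = 0.06228 N/C.
E_θ = 0.06228·sin18° = 0.01924 N/C.

E_θ ≈ 0.0192 N/C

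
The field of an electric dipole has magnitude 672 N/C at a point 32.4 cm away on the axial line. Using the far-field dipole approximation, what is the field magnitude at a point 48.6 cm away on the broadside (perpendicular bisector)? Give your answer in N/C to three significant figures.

E ≈ 99.6 N/C

Dipole fields scale as 1/r³ in the far field.
The axial field is twice the equatorial field at the same r, so the geometry factor is 1/2.
E₂ = E₁ · (1/2) · (r₁/r₂)³ = 672 · 0.5 · (32.4/48.6)³.
(r₁/r₂)³ = (0.6667)³ = 0.2963.
E₂ ≈ 99.56 N/C.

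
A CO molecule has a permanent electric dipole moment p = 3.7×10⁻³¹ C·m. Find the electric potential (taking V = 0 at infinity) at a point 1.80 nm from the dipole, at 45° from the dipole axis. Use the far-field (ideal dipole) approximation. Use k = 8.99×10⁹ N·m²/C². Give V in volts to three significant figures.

V ≈ 7.26×10⁻⁴ V

The dipole potential is V = kp cosθ / r².
V = (8.99×10⁹)(3.70×10⁻³¹)·cos45° / (1.80×10⁻⁹)² = 7.259×10⁻⁴ V.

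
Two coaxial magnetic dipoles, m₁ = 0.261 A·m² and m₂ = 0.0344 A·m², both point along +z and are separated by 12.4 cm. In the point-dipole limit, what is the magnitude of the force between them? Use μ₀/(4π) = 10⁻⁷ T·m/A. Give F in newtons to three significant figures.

On-axis B of dipole 1: B = (μ₀/4π)·2m₁/r³. Force on dipole 2: F = m₂·dB/dr.
dB/dr = −(μ₀/4π)·6m₁/r⁴, so |F| = (μ₀/4π)·6m₁m₂/r⁴.
F = 6(10⁻⁷)(0.261)(0.0344)/(0.124)⁴ = 2.279×10⁻⁵ N.

F ≈ 2.28×10⁻⁵ N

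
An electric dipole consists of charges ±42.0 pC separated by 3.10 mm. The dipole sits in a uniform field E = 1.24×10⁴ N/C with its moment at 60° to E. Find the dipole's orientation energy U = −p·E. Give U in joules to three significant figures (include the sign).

Dipole moment p = qd = (4.20×10⁻¹¹ C)(0.00310 m) = 1.302×10⁻¹³ C·m.
U = −p·E = −pE cosθ.
U = −(1.302×10⁻¹³)(1.24×10⁴)·cos60° = -8.072×10⁻¹⁰ J.

U ≈ -8.07×10⁻¹⁰ J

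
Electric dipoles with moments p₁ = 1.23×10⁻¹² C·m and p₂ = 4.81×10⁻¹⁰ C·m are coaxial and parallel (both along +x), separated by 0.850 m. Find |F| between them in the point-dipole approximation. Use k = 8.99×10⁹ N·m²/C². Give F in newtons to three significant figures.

On-axis field of dipole 1 at distance r: E = 2kp₁/r³. Force on dipole 2 is F = p₂·dE/dr (gradient along axis).
dE/dr = −6kp₁/r⁴, so |F| = 6kp₁p₂/r⁴ (attractive for aligned moments).
F = 6(8.99×10⁹)(1.23×10⁻¹²)(4.81×10⁻¹⁰)/(0.850)⁴ = 6.113×10⁻¹¹ N.

F ≈ 6.11×10⁻¹¹ N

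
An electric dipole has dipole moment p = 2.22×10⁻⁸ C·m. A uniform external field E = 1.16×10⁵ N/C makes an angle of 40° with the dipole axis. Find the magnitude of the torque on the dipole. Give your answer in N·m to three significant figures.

Torque on an electric dipole: τ = pE sinθ.
τ = (2.22×10⁻⁸)(1.16×10⁵)·sin40° = 0.001655 N·m.

τ ≈ 0.00166 N·m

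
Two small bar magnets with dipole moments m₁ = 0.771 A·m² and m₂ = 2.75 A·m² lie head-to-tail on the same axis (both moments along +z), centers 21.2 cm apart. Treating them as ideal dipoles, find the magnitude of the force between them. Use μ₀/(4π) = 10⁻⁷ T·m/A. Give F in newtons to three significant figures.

On-axis B of dipole 1: B = (μ₀/4π)·2m₁/r³. Force on dipole 2: F = m₂·dB/dr.
dB/dr = −(μ₀/4π)·6m₁/r⁴, so |F| = (μ₀/4π)·6m₁m₂/r⁴.
F = 6(10⁻⁷)(0.771)(2.75)/(0.212)⁴ = 6.298×10⁻⁴ N.

F ≈ 6.30×10⁻⁴ N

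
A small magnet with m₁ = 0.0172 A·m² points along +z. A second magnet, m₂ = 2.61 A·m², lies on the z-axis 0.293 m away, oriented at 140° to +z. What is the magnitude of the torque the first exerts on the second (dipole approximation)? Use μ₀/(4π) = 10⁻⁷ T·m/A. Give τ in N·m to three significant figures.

Dipole B is on the axis of dipole A, so B₁ there is axial: B₁ = (μ₀/4π)·2m₁/r³ along +z.
B₁ = 2(10⁻⁷)(0.0172)/(0.293)³ = 1.368×10⁻⁷ T.
τ = m₂ B₁ sinθ.
τ = (2.61)(1.368×10⁻⁷)·sin140° = 2.294×10⁻⁷ N·m.

τ ≈ 2.29×10⁻⁷ N·m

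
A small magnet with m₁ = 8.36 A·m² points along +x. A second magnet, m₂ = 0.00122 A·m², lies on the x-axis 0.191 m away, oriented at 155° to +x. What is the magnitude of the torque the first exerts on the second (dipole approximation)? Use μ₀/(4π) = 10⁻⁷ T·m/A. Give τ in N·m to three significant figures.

τ ≈ 1.24×10⁻⁷ N·m

Dipole B is on the axis of dipole A, so B₁ there is axial: B₁ = (μ₀/4π)·2m₁/r³ along +x.
B₁ = 2(10⁻⁷)(8.36)/(0.191)³ = 2.400×10⁻⁴ T.
τ = m₂ B₁ sinθ.
τ = (0.00122)(2.400×10⁻⁴)·sin155° = 1.237×10⁻⁷ N·m.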